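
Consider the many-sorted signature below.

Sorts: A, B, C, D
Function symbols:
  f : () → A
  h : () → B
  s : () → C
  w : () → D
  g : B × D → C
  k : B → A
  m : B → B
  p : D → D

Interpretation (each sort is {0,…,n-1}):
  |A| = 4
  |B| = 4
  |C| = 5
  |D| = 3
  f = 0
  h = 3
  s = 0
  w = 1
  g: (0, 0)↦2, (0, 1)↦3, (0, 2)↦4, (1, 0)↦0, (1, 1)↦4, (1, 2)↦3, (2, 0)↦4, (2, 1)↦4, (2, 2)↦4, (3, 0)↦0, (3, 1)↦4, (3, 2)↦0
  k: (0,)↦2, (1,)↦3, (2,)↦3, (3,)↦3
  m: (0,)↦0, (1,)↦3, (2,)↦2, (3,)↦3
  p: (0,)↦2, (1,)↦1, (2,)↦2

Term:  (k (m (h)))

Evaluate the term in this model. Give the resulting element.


  h = 3
  (m (h)) = m(3,) = 3
  (k (m (h))) = k(3,) = 3

value = 3


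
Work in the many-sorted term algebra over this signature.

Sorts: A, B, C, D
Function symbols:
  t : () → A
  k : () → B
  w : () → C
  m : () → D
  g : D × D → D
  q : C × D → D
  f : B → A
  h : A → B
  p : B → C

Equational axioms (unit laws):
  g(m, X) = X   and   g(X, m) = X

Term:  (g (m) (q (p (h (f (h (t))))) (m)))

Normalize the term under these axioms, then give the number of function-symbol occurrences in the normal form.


1. (g (m) (q (p (h (f (h (t))))) (m)))  →  (q (p (h (f (h (t))))) (m))
normal form: (q (p (h (f (h (t))))) (m))

size = 7


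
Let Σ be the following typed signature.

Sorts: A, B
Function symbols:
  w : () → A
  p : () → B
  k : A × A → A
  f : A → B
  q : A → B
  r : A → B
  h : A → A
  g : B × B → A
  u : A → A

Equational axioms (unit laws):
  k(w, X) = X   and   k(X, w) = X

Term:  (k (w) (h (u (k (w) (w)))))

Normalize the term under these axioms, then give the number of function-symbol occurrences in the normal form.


size = 3

1. (k (w) (h (u (k (w) (w)))))  →  (h (u (k (w) (w))))
2. (h (u (k (w) (w))))  →  (h (u (w)))
normal form: (h (u (w)))


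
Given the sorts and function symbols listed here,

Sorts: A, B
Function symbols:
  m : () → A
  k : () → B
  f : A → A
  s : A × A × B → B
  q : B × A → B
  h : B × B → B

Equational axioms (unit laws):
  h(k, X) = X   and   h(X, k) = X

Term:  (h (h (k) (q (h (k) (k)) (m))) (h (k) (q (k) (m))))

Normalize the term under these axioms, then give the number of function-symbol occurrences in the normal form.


size = 7

1. (h (h (k) (q (h (k) (k)) (m))) (h (k) (q (k) (m))))  →  (h (q (h (k) (k)) (m)) (h (k) (q (k) (m))))
2. (h (q (h (k) (k)) (m)) (h (k) (q (k) (m))))  →  (h (q (k) (m)) (h (k) (q (k) (m))))
3. (h (q (k) (m)) (h (k) (q (k) (m))))  →  (h (q (k) (m)) (q (k) (m)))
normal form: (h (q (k) (m)) (q (k) (m)))


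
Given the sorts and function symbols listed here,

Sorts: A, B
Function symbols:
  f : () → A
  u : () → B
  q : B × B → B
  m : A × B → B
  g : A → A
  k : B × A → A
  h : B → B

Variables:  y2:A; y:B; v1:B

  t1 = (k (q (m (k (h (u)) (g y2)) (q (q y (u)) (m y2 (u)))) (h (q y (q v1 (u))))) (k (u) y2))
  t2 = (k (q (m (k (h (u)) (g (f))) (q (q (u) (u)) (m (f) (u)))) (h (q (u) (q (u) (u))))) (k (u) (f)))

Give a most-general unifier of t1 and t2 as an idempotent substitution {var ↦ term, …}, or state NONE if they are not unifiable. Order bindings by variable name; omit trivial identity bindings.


{v1 ↦ (u), y ↦ (u), y2 ↦ (f)}


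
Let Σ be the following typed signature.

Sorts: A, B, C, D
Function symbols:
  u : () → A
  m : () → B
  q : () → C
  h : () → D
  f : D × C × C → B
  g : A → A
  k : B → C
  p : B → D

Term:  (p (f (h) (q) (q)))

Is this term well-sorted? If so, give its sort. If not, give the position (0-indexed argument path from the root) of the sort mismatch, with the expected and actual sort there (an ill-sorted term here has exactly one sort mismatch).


well-sorted; sort = D

    (h) : D
    (q) : C
    (q) : C
  (f (h) (q) (q)) : B
(p (f (h) (q) (q))) : D


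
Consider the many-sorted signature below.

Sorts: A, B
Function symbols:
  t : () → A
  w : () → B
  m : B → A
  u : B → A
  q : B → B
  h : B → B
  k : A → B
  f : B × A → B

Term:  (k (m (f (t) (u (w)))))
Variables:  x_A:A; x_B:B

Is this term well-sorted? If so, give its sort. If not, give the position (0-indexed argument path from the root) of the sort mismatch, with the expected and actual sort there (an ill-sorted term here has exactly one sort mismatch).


ill-sorted at position [0, 0, 0]: expected B, got A

      (t) : A
        (w) : B
      (u (w)) : A
    (f (t) (u (w))) : ✗ arg 0 at [0, 0, 0] has sort A, expected B


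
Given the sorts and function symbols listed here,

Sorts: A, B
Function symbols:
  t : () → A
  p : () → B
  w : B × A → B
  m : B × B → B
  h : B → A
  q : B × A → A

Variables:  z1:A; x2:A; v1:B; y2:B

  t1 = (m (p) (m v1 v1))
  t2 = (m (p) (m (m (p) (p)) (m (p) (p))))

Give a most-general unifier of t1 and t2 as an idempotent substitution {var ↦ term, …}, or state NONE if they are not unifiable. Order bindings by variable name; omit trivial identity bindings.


{v1 ↦ (m (p) (p))}


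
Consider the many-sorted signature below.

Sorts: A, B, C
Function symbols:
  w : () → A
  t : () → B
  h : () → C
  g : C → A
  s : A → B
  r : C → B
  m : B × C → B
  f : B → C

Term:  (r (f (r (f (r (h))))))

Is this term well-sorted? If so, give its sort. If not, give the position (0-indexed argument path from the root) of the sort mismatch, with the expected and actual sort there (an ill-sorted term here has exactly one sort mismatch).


          (h) : C
        (r (h)) : B
      (f (r (h))) : C
    (r (f (r (h)))) : B
  (f (r (f (r (h))))) : C
(r (f (r (f (r (h)))))) : B

well-sorted; sort = B


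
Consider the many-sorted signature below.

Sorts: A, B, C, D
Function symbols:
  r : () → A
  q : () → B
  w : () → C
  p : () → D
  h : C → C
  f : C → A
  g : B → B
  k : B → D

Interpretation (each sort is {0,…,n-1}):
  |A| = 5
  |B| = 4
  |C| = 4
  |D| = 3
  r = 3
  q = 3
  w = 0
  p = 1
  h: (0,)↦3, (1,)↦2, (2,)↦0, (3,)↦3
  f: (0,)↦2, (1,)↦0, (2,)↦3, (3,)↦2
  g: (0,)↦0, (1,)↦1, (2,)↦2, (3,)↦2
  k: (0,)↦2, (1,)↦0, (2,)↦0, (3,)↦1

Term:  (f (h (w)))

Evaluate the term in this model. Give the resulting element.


  w = 0
  (h (w)) = h(0,) = 3
  (f (h (w))) = f(3,) = 2

value = 2


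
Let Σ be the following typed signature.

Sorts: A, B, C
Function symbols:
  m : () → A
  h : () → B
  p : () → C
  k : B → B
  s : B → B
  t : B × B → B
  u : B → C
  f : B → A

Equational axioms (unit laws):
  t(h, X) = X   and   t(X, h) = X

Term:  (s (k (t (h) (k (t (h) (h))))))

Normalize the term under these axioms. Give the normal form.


1. (s (k (t (h) (k (t (h) (h))))))  →  (s (k (k (t (h) (h)))))
2. (s (k (k (t (h) (h)))))  →  (s (k (k (h))))

normal form = (s (k (k (h))))


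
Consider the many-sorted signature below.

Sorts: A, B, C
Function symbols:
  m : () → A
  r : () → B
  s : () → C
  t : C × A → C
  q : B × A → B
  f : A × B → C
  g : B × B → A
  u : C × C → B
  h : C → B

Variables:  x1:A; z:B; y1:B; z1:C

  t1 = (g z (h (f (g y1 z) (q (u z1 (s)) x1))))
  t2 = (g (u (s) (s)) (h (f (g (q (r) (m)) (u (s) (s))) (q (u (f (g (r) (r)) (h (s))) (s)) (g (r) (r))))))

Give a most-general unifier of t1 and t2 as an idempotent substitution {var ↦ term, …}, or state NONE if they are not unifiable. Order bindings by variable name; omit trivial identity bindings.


{x1 ↦ (g (r) (r)), y1 ↦ (q (r) (m)), z ↦ (u (s) (s)), z1 ↦ (f (g (r) (r)) (h (s)))}


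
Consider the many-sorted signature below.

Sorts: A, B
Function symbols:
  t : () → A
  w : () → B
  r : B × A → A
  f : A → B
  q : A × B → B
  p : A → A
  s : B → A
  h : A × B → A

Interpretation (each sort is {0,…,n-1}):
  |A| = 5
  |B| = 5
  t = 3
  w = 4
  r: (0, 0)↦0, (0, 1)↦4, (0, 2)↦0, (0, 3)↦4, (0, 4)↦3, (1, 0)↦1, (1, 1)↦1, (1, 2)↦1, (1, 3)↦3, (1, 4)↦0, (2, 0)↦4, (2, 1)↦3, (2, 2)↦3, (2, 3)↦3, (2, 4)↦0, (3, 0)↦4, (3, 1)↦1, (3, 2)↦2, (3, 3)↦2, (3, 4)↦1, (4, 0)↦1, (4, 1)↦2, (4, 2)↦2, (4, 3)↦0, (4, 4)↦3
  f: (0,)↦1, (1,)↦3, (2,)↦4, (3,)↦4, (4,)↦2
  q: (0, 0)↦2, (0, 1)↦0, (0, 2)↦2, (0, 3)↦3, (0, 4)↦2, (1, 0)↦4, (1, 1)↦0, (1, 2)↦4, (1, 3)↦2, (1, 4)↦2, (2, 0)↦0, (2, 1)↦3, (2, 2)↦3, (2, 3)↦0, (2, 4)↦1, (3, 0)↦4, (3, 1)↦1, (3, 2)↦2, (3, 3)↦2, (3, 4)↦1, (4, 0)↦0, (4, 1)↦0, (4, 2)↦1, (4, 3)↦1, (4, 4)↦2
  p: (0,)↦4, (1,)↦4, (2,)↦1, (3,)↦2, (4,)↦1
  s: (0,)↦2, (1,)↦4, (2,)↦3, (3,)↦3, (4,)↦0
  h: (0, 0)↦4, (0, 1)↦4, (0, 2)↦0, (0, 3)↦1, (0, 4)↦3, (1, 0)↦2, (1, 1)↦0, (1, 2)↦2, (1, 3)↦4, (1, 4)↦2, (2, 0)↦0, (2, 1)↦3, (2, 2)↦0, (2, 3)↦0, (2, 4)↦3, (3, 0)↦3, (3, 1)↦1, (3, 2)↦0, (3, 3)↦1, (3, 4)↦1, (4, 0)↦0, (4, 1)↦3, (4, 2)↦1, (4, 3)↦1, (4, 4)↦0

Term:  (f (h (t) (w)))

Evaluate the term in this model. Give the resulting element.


value = 3

  t = 3
  w = 4
  (h (t) (w)) = h(3, 4) = 1
  (f (h (t) (w))) = f(1,) = 3


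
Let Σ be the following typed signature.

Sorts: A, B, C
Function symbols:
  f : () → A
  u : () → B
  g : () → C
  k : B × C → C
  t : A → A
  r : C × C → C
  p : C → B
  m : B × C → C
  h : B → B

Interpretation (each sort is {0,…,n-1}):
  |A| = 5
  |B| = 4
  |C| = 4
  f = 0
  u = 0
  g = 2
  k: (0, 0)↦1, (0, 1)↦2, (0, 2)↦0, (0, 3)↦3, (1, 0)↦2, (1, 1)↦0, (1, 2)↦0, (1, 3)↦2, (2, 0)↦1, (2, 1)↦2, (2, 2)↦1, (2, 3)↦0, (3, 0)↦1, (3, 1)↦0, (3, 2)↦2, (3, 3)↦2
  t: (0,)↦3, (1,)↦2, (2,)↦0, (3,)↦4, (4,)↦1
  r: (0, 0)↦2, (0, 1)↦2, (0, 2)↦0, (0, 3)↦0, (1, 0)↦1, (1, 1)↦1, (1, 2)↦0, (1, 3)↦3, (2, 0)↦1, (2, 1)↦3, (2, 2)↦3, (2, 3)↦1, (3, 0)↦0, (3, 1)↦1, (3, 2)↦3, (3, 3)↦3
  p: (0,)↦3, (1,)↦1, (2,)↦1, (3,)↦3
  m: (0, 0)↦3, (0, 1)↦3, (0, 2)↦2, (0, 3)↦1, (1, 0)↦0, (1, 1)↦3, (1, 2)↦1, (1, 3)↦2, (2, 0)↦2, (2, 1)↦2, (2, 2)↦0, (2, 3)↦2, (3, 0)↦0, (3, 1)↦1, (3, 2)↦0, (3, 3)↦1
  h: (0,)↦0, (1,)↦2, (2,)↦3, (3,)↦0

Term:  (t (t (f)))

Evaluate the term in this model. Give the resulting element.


value = 4

  f = 0
  (t (f)) = t(0,) = 3
  (t (t (f))) = t(3,) = 4


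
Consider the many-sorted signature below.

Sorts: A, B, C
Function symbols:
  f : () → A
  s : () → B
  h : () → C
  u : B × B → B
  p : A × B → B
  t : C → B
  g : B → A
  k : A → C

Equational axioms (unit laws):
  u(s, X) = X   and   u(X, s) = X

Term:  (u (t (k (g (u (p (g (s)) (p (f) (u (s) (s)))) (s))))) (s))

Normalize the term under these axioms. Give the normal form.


1. (u (t (k (g (u (p (g (s)) (p (f) (u (s) (s)))) (s))))) (s))  →  (t (k (g (u (p (g (s)) (p (f) (u (s) (s)))) (s)))))
2. (t (k (g (u (p (g (s)) (p (f) (u (s) (s)))) (s)))))  →  (t (k (g (p (g (s)) (p (f) (u (s) (s)))))))
3. (t (k (g (p (g (s)) (p (f) (u (s) (s)))))))  →  (t (k (g (p (g (s)) (p (f) (s))))))

normal form = (t (k (g (p (g (s)) (p (f) (s))))))


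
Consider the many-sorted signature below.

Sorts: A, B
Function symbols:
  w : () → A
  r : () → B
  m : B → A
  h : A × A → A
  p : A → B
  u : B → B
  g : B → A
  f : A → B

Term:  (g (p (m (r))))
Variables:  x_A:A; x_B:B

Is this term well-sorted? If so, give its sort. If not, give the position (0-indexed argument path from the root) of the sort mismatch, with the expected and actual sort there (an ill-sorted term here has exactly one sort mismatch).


      (r) : B
    (m (r)) : A
  (p (m (r))) : B
(g (p (m (r)))) : A

well-sorted; sort = A


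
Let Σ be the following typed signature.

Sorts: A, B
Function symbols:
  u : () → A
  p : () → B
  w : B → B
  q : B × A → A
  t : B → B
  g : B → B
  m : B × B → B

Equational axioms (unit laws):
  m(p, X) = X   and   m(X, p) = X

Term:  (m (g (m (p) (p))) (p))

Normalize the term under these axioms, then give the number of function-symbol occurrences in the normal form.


1. (m (g (m (p) (p))) (p))  →  (g (m (p) (p)))
2. (g (m (p) (p)))  →  (g (p))
normal form: (g (p))

size = 2


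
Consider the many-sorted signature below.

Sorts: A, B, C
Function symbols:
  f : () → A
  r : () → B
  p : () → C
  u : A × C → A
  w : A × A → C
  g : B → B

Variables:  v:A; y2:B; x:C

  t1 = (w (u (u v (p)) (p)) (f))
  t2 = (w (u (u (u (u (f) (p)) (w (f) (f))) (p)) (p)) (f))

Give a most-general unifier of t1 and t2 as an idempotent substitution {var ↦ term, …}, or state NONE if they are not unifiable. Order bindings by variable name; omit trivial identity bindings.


{v ↦ (u (u (f) (p)) (w (f) (f)))}


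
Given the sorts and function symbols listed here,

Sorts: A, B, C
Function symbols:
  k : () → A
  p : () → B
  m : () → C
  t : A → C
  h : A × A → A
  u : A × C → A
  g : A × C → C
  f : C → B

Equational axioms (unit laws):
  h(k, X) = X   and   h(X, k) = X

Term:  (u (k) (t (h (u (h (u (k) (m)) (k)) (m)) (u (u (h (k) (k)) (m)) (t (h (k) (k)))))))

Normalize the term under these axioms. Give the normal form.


1. (u (k) (t (h (u (h (u (k) (m)) (k)) (m)) (u (u (h (k) (k)) (m)) (t (h (k) (k)))))))  →  (u (k) (t (h (u (u (k) (m)) (m)) (u (u (h (k) (k)) (m)) (t (h (k) (k)))))))
2. (u (k) (t (h (u (u (k) (m)) (m)) (u (u (h (k) (k)) (m)) (t (h (k) (k)))))))  →  (u (k) (t (h (u (u (k) (m)) (m)) (u (u (k) (m)) (t (h (k) (k)))))))
3. (u (k) (t (h (u (u (k) (m)) (m)) (u (u (k) (m)) (t (h (k) (k)))))))  →  (u (k) (t (h (u (u (k) (m)) (m)) (u (u (k) (m)) (t (k))))))

normal form = (u (k) (t (h (u (u (k) (m)) (m)) (u (u (k) (m)) (t (k))))))


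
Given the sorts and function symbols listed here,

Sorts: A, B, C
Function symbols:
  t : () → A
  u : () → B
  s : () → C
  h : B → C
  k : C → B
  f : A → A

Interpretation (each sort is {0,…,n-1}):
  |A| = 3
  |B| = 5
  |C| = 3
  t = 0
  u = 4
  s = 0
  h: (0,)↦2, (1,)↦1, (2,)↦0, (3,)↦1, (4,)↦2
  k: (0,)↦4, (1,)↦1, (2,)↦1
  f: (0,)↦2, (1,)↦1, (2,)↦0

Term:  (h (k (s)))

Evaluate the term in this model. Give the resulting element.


value = 2

  s = 0
  (k (s)) = k(0,) = 4
  (h (k (s))) = h(4,) = 2


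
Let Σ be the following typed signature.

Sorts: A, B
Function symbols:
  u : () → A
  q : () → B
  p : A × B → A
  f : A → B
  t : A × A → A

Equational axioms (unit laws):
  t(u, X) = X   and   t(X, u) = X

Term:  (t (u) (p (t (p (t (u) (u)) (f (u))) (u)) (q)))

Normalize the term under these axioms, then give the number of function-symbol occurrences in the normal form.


size = 6

1. (t (u) (p (t (p (t (u) (u)) (f (u))) (u)) (q)))  →  (p (t (p (t (u) (u)) (f (u))) (u)) (q))
2. (p (t (p (t (u) (u)) (f (u))) (u)) (q))  →  (p (p (t (u) (u)) (f (u))) (q))
3. (p (p (t (u) (u)) (f (u))) (q))  →  (p (p (u) (f (u))) (q))
normal form: (p (p (u) (f (u))) (q))


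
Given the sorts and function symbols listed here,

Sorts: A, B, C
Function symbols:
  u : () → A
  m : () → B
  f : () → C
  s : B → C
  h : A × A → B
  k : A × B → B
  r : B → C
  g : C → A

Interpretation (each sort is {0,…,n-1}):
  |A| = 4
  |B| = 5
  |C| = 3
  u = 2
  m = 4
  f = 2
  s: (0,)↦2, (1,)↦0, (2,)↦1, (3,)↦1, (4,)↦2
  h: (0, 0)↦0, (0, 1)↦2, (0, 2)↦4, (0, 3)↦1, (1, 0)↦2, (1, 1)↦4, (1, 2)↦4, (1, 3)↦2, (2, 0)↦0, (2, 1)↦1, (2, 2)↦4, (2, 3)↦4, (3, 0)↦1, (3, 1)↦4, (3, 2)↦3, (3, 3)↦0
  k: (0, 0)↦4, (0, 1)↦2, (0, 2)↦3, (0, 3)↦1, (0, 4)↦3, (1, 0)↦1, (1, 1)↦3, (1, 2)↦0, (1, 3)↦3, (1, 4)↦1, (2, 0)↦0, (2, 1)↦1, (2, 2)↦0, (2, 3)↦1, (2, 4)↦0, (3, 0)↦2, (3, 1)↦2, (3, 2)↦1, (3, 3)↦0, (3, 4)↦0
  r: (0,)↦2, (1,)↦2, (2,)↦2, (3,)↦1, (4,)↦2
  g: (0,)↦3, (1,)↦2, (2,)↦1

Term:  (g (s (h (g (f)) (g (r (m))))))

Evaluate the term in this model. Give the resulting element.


  f = 2
  (g (f)) = g(2,) = 1
  m = 4
  (r (m)) = r(4,) = 2
  (g (r (m))) = g(2,) = 1
  (h (g (f)) (g (r (m)))) = h(1, 1) = 4
  (s (h (g (f)) (g (r (m))))) = s(4,) = 2
  (g (s (h (g (f)) (g (r (m)))))) = g(2,) = 1

value = 1


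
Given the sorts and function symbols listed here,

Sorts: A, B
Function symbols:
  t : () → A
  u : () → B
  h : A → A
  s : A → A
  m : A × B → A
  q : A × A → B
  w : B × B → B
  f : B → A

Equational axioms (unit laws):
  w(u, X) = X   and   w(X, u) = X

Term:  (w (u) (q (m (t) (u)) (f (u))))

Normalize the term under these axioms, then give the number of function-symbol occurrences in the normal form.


size = 6

1. (w (u) (q (m (t) (u)) (f (u))))  →  (q (m (t) (u)) (f (u)))
normal form: (q (m (t) (u)) (f (u)))


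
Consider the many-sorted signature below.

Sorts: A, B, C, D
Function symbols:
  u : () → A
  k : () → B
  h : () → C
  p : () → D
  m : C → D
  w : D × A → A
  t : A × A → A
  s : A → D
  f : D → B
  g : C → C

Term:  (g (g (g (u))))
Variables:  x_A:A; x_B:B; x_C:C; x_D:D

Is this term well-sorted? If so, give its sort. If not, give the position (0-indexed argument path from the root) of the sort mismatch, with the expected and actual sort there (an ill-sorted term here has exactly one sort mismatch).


      (u) : A
    (g (u)) : ✗ arg 0 at [0, 0, 0] has sort A, expected C

ill-sorted at position [0, 0, 0]: expected C, got A


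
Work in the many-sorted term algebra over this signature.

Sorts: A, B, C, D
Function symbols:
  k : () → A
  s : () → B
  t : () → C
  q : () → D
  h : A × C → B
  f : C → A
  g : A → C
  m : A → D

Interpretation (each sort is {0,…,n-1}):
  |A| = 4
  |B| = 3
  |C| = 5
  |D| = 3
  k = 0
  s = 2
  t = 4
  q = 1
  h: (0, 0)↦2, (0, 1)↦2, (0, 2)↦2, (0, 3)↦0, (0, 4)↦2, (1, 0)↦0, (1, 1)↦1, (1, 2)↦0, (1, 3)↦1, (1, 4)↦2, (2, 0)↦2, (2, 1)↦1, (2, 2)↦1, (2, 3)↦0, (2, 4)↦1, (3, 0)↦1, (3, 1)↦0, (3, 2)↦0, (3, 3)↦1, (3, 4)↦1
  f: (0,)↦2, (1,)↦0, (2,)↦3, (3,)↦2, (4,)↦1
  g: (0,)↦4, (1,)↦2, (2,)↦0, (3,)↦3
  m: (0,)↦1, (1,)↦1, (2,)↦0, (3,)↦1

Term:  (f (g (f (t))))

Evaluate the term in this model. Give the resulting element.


value = 3

  t = 4
  (f (t)) = f(4,) = 1
  (g (f (t))) = g(1,) = 2
  (f (g (f (t)))) = f(2,) = 3


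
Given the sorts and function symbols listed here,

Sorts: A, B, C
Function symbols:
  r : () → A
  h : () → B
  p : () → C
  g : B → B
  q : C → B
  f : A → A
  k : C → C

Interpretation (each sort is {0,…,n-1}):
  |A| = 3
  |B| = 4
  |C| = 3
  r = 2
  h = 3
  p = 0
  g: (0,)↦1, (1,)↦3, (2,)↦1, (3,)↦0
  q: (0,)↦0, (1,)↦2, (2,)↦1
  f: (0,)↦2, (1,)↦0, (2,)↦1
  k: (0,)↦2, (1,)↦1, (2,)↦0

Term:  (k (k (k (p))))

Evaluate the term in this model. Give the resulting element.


  p = 0
  (k (p)) = k(0,) = 2
  (k (k (p))) = k(2,) = 0
  (k (k (k (p)))) = k(0,) = 2

value = 2


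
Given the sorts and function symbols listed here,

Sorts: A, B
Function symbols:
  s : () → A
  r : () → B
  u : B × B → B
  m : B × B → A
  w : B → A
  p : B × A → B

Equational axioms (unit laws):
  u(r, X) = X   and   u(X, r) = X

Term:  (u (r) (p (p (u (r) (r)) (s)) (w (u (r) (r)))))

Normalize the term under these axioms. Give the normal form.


1. (u (r) (p (p (u (r) (r)) (s)) (w (u (r) (r)))))  →  (p (p (u (r) (r)) (s)) (w (u (r) (r))))
2. (p (p (u (r) (r)) (s)) (w (u (r) (r))))  →  (p (p (r) (s)) (w (u (r) (r))))
3. (p (p (r) (s)) (w (u (r) (r))))  →  (p (p (r) (s)) (w (r)))

normal form = (p (p (r) (s)) (w (r)))


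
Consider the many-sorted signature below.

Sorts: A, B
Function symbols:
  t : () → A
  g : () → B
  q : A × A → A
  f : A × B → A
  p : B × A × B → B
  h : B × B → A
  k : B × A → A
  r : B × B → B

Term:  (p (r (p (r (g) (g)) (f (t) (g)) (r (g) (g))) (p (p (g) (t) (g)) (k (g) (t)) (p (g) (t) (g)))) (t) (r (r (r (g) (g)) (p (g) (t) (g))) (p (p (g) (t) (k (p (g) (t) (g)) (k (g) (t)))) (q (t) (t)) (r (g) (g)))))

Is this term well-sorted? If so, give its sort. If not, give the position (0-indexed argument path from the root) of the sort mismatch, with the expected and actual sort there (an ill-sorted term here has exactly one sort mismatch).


        (g) : B
        (g) : B
      (r (g) (g)) : B
        (t) : A
        (g) : B
      (f (t) (g)) : A
        (g) : B
        (g) : B
      (r (g) (g)) : B
    (p (r (g) (g)) (f (t) (g)) (r (g) (g))) : B
        (g) : B
        (t) : A
        (g) : B
      (p (g) (t) (g)) : B
        (g) : B
        (t) : A
      (k (g) (t)) : A
        (g) : B
        (t) : A
        (g) : B
      (p (g) (t) (g)) : B
    (p (p (g) (t) (g)) (k (g) (t)) (p (g) (t) (g))) : B
  (r (p (r (g) (g)) (f (t) (g)) (r (g) (g))) (p (p (g) (t) (g)) (k (g) (t)) (p (g) (t) (g)))) : B
  (t) : A
        (g) : B
        (g) : B
      (r (g) (g)) : B
        (g) : B
        (t) : A
        (g) : B
      (p (g) (t) (g)) : B
    (r (r (g) (g)) (p (g) (t) (g))) : B
        (g) : B
        (t) : A
            (g) : B
            (t) : A
            (g) : B
          (p (g) (t) (g)) : B
            (g) : B
            (t) : A
          (k (g) (t)) : A
        (k (p (g) (t) (g)) (k (g) (t))) : A
      (p (g) (t) (k (p (g) (t) (g)) (k (g) (t)))) : ✗ arg 2 at [2, 1, 0, 2] has sort A, expected B
        (t) : A
        (t) : A
      (q (t) (t)) : A
        (g) : B
        (g) : B
      (r (g) (g)) : B

ill-sorted at position [2, 1, 0, 2]: expected B, got A


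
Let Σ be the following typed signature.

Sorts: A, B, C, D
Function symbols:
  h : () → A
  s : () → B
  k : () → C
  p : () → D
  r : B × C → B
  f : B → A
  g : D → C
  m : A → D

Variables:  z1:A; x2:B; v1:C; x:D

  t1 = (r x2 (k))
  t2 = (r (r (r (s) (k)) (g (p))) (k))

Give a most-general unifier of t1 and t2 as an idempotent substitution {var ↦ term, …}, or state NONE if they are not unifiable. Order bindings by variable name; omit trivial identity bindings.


{x2 ↦ (r (r (s) (k)) (g (p)))}


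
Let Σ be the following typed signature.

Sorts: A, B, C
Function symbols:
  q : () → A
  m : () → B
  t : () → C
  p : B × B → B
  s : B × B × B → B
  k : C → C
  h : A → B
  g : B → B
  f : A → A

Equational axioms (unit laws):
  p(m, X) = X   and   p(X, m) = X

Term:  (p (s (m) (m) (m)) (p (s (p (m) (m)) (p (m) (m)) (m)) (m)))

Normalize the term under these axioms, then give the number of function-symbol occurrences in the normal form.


size = 9

1. (p (s (m) (m) (m)) (p (s (p (m) (m)) (p (m) (m)) (m)) (m)))  →  (p (s (m) (m) (m)) (s (p (m) (m)) (p (m) (m)) (m)))
2. (p (s (m) (m) (m)) (s (p (m) (m)) (p (m) (m)) (m)))  →  (p (s (m) (m) (m)) (s (m) (p (m) (m)) (m)))
3. (p (s (m) (m) (m)) (s (m) (p (m) (m)) (m)))  →  (p (s (m) (m) (m)) (s (m) (m) (m)))
normal form: (p (s (m) (m) (m)) (s (m) (m) (m)))


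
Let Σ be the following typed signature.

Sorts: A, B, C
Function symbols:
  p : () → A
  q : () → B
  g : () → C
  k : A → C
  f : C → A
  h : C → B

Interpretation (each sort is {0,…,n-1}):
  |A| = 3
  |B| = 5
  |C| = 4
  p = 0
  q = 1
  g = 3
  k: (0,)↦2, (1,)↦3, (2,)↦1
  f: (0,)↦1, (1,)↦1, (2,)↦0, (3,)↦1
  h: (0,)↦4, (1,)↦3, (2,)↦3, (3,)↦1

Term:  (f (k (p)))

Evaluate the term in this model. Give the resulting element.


  p = 0
  (k (p)) = k(0,) = 2
  (f (k (p))) = f(2,) = 0

value = 0


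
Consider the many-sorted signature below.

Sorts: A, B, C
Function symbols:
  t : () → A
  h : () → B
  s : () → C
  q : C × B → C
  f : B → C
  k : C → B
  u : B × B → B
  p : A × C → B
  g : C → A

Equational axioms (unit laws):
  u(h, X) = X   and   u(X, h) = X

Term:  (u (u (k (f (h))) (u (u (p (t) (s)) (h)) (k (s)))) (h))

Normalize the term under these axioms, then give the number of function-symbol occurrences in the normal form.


1. (u (u (k (f (h))) (u (u (p (t) (s)) (h)) (k (s)))) (h))  →  (u (k (f (h))) (u (u (p (t) (s)) (h)) (k (s))))
2. (u (k (f (h))) (u (u (p (t) (s)) (h)) (k (s))))  →  (u (k (f (h))) (u (p (t) (s)) (k (s))))
normal form: (u (k (f (h))) (u (p (t) (s)) (k (s))))

size = 10


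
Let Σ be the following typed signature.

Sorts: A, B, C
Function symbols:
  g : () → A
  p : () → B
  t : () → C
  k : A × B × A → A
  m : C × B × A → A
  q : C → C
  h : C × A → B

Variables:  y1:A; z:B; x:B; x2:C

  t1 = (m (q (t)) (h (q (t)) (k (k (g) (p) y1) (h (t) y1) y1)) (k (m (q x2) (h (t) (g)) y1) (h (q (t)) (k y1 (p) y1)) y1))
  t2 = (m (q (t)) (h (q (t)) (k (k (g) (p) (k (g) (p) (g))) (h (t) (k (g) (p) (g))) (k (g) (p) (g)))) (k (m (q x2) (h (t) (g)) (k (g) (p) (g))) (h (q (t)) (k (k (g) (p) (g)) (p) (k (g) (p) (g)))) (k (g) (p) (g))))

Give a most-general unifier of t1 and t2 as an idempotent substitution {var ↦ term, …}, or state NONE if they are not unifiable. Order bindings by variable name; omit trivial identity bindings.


{y1 ↦ (k (g) (p) (g))}


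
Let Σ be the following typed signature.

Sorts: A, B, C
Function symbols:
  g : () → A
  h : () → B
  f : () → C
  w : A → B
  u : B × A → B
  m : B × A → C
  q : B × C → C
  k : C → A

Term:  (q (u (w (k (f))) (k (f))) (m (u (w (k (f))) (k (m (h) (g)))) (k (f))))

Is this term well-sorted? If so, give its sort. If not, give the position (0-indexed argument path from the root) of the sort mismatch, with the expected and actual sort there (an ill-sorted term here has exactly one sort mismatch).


well-sorted; sort = C

        (f) : C
      (k (f)) : A
    (w (k (f))) : B
      (f) : C
    (k (f)) : A
  (u (w (k (f))) (k (f))) : B
          (f) : C
        (k (f)) : A
      (w (k (f))) : B
          (h) : B
          (g) : A
        (m (h) (g)) : C
      (k (m (h) (g))) : A
    (u (w (k (f))) (k (m (h) (g)))) : B
      (f) : C
    (k (f)) : A
  (m (u (w (k (f))) (k (m (h) (g)))) (k (f))) : C
(q (u (w (k (f))) (k (f))) (m (u (w (k (f))) (k (m (h) (g)))) (k (f)))) : C


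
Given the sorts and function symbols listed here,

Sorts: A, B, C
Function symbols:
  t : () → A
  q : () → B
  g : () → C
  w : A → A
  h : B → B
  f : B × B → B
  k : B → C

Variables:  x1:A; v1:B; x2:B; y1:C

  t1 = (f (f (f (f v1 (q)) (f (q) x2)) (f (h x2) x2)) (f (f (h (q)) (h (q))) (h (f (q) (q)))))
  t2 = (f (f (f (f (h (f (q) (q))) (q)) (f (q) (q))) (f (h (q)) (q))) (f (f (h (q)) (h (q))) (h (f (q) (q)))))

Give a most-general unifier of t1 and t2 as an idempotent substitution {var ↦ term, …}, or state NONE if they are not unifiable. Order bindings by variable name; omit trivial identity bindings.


{v1 ↦ (h (f (q) (q))), x2 ↦ (q)}


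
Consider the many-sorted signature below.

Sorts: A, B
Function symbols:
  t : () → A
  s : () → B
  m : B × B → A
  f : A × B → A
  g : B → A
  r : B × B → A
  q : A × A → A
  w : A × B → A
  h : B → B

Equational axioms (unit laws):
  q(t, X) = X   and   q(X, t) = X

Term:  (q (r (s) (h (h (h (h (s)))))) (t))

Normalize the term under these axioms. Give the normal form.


normal form = (r (s) (h (h (h (h (s))))))

1. (q (r (s) (h (h (h (h (s)))))) (t))  →  (r (s) (h (h (h (h (s))))))


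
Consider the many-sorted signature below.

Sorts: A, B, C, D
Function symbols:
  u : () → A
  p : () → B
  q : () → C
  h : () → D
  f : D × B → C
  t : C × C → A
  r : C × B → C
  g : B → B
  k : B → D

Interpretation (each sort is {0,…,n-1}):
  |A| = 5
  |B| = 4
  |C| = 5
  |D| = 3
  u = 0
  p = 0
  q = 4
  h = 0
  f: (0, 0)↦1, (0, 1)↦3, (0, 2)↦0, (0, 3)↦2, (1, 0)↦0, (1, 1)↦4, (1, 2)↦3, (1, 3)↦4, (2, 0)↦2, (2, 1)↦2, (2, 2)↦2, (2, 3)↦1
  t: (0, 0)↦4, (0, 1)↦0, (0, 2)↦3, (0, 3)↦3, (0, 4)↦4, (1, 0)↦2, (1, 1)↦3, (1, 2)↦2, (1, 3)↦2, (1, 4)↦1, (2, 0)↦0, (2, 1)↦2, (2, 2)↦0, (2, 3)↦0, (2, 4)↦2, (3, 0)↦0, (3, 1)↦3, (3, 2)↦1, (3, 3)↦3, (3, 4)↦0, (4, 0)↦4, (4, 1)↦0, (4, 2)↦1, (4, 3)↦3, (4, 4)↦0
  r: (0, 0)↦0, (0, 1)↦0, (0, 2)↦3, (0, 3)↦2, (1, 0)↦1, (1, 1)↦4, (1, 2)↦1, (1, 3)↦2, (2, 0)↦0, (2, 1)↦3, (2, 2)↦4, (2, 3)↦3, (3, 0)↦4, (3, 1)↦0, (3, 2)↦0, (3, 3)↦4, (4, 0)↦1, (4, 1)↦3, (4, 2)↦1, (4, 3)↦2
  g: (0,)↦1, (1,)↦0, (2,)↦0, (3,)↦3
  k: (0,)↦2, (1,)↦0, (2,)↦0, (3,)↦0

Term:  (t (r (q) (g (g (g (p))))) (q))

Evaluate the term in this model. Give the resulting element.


  q = 4
  p = 0
  (g (p)) = g(0,) = 1
  (g (g (p))) = g(1,) = 0
  (g (g (g (p)))) = g(0,) = 1
  (r (q) (g (g (g (p))))) = r(4, 1) = 3
  q = 4
  (t (r (q) (g (g (g (p))))) (q)) = t(3, 4) = 0

value = 0


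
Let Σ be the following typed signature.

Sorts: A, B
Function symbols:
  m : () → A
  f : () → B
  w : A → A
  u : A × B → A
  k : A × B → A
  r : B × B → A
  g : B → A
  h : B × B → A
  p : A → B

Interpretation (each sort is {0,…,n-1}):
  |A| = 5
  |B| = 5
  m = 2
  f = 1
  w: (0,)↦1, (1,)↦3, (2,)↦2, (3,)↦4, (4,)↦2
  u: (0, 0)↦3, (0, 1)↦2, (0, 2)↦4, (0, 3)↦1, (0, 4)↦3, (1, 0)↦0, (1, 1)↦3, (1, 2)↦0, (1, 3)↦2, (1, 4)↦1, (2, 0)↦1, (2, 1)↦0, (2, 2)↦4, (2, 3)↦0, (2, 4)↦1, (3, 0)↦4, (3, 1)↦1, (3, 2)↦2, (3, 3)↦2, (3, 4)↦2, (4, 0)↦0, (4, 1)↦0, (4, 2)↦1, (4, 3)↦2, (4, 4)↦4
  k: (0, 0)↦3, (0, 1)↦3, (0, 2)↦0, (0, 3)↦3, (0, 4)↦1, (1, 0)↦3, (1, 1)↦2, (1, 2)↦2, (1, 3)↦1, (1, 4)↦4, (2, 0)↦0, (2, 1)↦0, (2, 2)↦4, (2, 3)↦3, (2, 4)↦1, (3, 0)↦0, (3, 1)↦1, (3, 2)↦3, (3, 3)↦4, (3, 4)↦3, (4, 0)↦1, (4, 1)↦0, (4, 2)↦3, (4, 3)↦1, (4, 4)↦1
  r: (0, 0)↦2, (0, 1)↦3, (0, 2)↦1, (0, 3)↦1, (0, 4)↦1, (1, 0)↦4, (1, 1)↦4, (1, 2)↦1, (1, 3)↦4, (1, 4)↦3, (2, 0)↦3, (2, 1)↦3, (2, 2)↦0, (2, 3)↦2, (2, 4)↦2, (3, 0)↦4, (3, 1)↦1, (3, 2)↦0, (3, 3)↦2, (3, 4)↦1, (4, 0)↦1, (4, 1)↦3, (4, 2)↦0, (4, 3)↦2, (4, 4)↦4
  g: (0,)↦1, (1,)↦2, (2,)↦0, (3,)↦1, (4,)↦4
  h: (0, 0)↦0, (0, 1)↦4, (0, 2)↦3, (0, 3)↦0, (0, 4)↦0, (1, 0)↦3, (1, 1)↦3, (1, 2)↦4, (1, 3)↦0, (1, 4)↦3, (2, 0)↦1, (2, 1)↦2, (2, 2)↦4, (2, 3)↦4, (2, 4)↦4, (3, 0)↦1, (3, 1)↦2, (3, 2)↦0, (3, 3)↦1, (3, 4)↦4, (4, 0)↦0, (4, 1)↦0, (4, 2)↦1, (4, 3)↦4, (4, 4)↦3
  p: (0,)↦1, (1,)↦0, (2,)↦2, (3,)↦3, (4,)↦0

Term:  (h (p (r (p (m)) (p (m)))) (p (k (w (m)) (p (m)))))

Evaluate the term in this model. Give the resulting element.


  m = 2
  (p (m)) = p(2,) = 2
  m = 2
  (p (m)) = p(2,) = 2
  (r (p (m)) (p (m))) = r(2, 2) = 0
  (p (r (p (m)) (p (m)))) = p(0,) = 1
  m = 2
  (w (m)) = w(2,) = 2
  m = 2
  (p (m)) = p(2,) = 2
  (k (w (m)) (p (m))) = k(2, 2) = 4
  (p (k (w (m)) (p (m)))) = p(4,) = 0
  (h (p (r (p (m)) (p (m)))) (p (k (w (m)) (p (m))))) = h(1, 0) = 3

value = 3


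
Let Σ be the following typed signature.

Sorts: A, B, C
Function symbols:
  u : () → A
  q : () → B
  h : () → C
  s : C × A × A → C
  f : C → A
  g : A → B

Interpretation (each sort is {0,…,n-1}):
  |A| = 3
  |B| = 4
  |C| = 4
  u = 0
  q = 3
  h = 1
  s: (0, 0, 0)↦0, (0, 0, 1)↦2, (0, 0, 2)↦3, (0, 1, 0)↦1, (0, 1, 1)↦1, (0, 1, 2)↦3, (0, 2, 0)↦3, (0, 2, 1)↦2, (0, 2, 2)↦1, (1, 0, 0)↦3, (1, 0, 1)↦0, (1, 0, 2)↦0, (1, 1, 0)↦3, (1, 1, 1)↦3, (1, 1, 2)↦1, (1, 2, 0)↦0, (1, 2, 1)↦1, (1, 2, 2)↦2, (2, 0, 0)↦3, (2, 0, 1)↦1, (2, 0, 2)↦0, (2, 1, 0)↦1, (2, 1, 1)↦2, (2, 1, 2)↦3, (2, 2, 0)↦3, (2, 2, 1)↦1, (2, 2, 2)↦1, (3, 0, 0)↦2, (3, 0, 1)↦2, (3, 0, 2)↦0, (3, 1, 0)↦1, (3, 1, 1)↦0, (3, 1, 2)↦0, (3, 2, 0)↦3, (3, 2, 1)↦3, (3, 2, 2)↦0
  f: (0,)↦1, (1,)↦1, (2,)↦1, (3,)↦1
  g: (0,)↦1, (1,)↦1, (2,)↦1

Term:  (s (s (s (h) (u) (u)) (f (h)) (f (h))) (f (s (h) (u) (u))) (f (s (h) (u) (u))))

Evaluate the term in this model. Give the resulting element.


value = 1

  h = 1
  u = 0
  u = 0
  (s (h) (u) (u)) = s(1, 0, 0) = 3
  h = 1
  (f (h)) = f(1,) = 1
  h = 1
  (f (h)) = f(1,) = 1
  (s (s (h) (u) (u)) (f (h)) (f (h))) = s(3, 1, 1) = 0
  h = 1
  u = 0
  u = 0
  (s (h) (u) (u)) = s(1, 0, 0) = 3
  (f (s (h) (u) (u))) = f(3,) = 1
  h = 1
  u = 0
  u = 0
  (s (h) (u) (u)) = s(1, 0, 0) = 3
  (f (s (h) (u) (u))) = f(3,) = 1
  (s (s (s (h) (u) (u)) (f (h)) (f (h))) (f (s (h) (u) (u))) (f (s (h) (u) (u)))) = s(0, 1, 1) = 1


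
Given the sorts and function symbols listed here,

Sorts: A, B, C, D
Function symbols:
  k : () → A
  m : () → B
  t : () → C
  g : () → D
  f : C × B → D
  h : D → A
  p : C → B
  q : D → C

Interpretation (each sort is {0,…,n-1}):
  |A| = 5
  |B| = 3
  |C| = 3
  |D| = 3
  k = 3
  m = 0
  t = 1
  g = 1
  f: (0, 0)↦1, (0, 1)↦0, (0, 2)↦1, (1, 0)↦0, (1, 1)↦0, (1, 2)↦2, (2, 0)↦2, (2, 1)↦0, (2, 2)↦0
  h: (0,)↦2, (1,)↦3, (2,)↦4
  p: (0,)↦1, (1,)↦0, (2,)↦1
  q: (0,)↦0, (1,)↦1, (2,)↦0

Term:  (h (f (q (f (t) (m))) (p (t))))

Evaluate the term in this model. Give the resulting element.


value = 3

  t = 1
  m = 0
  (f (t) (m)) = f(1, 0) = 0
  (q (f (t) (m))) = q(0,) = 0
  t = 1
  (p (t)) = p(1,) = 0
  (f (q (f (t) (m))) (p (t))) = f(0, 0) = 1
  (h (f (q (f (t) (m))) (p (t)))) = h(1,) = 3


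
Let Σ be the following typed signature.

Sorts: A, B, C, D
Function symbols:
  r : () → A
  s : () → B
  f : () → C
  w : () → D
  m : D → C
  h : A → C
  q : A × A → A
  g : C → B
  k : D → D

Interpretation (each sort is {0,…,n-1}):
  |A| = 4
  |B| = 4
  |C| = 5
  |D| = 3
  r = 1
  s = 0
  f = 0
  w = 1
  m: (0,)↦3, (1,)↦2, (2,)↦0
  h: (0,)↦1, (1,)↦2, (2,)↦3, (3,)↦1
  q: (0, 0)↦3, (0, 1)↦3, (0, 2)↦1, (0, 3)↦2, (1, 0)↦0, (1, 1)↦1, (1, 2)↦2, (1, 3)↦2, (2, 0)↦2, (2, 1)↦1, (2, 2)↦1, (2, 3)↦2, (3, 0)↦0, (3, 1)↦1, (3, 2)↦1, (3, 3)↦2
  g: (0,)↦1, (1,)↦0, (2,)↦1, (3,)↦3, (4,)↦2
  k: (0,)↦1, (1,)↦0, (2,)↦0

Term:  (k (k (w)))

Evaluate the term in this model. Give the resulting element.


value = 1

  w = 1
  (k (w)) = k(1,) = 0
  (k (k (w))) = k(0,) = 1


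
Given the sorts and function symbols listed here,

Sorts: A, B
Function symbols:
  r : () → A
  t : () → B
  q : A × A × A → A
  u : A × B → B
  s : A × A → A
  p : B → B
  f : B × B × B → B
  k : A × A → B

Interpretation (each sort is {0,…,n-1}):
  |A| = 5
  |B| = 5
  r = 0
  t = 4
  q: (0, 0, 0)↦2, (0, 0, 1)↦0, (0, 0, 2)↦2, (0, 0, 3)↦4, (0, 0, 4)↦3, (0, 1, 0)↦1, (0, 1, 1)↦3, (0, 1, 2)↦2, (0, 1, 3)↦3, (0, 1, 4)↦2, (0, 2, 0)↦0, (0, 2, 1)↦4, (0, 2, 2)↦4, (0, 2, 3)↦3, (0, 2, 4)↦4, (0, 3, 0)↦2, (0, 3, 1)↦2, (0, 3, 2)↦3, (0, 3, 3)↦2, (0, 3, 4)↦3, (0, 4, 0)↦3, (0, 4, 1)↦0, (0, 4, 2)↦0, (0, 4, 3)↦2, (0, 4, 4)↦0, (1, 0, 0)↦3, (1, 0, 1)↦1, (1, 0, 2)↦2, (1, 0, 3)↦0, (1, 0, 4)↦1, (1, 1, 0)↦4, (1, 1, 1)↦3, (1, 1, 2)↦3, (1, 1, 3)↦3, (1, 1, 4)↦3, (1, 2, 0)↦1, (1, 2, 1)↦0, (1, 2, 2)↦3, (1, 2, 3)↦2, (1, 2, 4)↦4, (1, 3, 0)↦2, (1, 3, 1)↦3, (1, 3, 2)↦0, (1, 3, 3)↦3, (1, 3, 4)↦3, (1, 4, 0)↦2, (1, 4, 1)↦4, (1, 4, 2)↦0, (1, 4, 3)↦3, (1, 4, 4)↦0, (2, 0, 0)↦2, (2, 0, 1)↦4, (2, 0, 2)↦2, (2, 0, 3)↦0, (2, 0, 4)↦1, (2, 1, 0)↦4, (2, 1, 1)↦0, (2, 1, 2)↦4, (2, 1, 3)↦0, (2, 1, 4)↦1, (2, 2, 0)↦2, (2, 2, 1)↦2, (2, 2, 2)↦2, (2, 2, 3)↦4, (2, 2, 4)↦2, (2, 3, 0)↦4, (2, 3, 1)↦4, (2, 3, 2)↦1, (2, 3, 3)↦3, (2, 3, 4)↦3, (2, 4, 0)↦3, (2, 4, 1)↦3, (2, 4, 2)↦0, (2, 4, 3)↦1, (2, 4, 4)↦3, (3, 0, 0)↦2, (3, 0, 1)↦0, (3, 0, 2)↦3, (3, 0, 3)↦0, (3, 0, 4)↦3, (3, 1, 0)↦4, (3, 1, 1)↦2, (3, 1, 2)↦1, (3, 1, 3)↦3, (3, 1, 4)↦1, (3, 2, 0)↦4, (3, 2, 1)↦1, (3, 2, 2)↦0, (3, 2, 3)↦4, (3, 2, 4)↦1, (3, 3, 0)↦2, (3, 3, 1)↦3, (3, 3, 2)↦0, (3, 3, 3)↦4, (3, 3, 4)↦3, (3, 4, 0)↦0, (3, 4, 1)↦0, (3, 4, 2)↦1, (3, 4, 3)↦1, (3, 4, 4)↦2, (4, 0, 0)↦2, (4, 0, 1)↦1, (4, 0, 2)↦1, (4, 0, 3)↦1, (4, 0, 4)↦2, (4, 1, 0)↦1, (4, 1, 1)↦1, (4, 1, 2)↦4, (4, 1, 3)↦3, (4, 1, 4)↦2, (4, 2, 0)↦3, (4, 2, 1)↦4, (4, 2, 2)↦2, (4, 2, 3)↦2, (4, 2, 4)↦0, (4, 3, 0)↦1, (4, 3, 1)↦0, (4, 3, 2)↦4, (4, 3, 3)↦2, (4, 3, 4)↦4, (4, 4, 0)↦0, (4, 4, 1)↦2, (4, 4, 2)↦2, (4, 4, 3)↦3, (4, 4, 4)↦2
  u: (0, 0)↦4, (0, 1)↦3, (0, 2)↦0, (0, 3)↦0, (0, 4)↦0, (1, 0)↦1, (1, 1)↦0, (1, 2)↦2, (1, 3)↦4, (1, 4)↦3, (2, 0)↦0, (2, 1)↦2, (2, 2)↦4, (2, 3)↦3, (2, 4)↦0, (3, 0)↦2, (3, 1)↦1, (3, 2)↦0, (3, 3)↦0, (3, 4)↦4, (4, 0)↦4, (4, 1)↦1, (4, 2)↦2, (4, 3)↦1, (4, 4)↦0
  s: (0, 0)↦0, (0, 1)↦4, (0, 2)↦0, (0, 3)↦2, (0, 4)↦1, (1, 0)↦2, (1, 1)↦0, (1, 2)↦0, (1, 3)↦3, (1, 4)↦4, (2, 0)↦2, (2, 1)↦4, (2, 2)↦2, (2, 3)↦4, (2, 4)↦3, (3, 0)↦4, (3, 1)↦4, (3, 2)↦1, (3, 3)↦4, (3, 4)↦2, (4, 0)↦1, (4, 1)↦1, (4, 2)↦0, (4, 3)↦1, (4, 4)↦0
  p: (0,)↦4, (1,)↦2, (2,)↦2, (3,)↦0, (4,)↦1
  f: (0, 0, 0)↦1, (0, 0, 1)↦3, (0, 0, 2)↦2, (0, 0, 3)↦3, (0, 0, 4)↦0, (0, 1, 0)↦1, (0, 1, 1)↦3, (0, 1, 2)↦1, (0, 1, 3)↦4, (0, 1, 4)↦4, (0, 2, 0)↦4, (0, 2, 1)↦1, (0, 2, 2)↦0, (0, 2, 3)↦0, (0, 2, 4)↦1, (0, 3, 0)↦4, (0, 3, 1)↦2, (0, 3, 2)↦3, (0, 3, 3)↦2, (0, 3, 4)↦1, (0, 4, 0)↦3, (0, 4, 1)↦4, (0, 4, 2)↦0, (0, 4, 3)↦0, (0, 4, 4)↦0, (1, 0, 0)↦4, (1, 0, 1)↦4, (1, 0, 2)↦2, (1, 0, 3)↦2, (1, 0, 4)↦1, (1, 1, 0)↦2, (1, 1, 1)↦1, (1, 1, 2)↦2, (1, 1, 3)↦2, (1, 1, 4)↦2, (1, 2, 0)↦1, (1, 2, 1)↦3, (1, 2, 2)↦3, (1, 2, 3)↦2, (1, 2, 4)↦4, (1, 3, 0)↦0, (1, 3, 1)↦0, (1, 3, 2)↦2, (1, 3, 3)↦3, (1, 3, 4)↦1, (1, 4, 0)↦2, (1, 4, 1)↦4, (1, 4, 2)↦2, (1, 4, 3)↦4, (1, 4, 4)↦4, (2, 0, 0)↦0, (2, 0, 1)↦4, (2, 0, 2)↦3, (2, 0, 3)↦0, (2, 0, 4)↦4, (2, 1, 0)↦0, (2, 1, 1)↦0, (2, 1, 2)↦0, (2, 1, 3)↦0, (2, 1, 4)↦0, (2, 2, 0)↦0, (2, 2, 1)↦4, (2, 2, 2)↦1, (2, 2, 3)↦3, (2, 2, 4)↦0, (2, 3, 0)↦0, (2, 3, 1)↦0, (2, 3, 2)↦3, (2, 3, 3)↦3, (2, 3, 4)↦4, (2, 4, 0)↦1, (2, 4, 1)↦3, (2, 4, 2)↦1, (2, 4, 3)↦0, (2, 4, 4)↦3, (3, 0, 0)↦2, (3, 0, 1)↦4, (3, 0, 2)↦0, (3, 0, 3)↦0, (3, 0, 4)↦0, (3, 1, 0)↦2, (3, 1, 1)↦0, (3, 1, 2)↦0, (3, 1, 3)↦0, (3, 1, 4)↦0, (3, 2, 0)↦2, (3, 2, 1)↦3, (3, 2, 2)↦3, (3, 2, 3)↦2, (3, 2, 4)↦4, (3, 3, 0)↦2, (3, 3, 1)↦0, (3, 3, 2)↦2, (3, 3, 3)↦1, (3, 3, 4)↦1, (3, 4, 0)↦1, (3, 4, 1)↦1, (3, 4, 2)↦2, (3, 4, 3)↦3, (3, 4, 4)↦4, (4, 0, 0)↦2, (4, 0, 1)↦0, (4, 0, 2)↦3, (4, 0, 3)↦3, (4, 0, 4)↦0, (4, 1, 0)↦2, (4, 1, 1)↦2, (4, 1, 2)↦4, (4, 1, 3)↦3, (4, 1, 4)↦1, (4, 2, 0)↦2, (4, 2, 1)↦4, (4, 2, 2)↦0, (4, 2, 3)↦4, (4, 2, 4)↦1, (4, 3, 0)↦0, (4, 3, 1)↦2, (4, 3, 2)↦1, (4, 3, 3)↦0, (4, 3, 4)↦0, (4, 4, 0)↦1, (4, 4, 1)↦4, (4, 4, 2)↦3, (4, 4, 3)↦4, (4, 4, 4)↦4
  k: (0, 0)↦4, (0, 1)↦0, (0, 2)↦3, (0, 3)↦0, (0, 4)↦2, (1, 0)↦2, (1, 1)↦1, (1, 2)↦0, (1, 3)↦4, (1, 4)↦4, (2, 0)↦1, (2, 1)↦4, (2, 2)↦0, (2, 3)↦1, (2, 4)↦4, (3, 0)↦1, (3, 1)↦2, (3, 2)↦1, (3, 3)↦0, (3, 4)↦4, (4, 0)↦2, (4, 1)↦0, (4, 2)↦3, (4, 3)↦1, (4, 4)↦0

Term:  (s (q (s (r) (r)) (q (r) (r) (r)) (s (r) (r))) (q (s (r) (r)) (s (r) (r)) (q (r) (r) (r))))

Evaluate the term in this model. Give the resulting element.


  r = 0
  r = 0
  (s (r) (r)) = s(0, 0) = 0
  r = 0
  r = 0
  r = 0
  (q (r) (r) (r)) = q(0, 0, 0) = 2
  r = 0
  r = 0
  (s (r) (r)) = s(0, 0) = 0
  (q (s (r) (r)) (q (r) (r) (r)) (s (r) (r))) = q(0, 2, 0) = 0
  r = 0
  r = 0
  (s (r) (r)) = s(0, 0) = 0
  r = 0
  r = 0
  (s (r) (r)) = s(0, 0) = 0
  r = 0
  r = 0
  r = 0
  (q (r) (r) (r)) = q(0, 0, 0) = 2
  (q (s (r) (r)) (s (r) (r)) (q (r) (r) (r))) = q(0, 0, 2) = 2
  (s (q (s (r) (r)) (q (r) (r) (r)) (s (r) (r))) (q (s (r) (r)) (s (r) (r)) (q (r) (r) (r)))) = s(0, 2) = 0

value = 0


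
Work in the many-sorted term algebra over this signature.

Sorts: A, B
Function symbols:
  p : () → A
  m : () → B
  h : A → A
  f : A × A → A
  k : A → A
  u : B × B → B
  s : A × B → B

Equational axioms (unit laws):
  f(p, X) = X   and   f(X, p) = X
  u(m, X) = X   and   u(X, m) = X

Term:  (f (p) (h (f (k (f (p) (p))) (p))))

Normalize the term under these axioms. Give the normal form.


1. (f (p) (h (f (k (f (p) (p))) (p))))  →  (h (f (k (f (p) (p))) (p)))
2. (h (f (k (f (p) (p))) (p)))  →  (h (k (f (p) (p))))
3. (h (k (f (p) (p))))  →  (h (k (p)))

normal form = (h (k (p)))


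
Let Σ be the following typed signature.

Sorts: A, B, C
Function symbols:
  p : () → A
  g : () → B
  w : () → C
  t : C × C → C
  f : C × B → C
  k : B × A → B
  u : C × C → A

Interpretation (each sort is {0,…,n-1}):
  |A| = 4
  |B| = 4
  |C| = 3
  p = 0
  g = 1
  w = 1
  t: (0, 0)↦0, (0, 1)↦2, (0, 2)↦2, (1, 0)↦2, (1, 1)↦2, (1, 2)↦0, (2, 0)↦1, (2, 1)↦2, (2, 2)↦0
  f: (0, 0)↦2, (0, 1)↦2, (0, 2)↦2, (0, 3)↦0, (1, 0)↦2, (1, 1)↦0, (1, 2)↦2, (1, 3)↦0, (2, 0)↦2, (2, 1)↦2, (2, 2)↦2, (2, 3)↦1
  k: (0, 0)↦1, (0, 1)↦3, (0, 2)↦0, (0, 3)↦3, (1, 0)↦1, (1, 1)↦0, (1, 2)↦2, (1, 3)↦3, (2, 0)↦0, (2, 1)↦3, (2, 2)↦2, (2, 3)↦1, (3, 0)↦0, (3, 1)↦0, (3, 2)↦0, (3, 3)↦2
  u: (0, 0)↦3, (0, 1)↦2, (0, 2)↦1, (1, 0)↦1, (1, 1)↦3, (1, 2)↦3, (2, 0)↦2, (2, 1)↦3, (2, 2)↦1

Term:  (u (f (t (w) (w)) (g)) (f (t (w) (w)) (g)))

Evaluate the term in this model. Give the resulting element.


value = 1

  w = 1
  w = 1
  (t (w) (w)) = t(1, 1) = 2
  g = 1
  (f (t (w) (w)) (g)) = f(2, 1) = 2
  w = 1
  w = 1
  (t (w) (w)) = t(1, 1) = 2
  g = 1
  (f (t (w) (w)) (g)) = f(2, 1) = 2
  (u (f (t (w) (w)) (g)) (f (t (w) (w)) (g))) = u(2, 2) = 1
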